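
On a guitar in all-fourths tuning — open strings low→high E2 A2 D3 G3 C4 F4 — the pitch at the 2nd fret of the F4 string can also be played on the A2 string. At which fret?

F4 at fret 2 is F4 + 2 semitones = G4.
The open A2 string is 20 semitones below the open F4, so the same pitch on the A2 string lies at fret 2 + 20 = 22.

22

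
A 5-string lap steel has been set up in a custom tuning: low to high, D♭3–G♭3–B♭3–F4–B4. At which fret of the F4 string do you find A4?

4

A4 is 4 semitones above the open F4 (F–Gb–G–Ab–A), so it sits at fret 4.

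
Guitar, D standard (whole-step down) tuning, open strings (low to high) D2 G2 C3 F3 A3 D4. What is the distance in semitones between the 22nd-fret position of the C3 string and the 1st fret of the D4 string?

7 semitones

C3 at fret 22 → A#4 (MIDI 70); D4 at fret 1 → D#4 (MIDI 63).
70 − 63 = 7, so the two pitches are 7 semitones apart, with A#4 the higher.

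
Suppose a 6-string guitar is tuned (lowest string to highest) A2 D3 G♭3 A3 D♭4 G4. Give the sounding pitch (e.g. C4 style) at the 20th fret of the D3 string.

B♭4

Each fret is one semitone, so D3 + 20 = B♭4.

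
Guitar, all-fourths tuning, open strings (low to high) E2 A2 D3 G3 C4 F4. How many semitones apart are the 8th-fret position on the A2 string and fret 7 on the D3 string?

4 semitones

A2 at fret 8 → F3 (MIDI 53); D3 at fret 7 → A3 (MIDI 57).
53 − 57 = -4, so the two pitches are 4 semitones apart, with A3 the higher.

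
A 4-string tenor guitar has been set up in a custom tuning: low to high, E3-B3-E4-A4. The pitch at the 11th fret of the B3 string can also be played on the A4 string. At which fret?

1

Fret 11 on B3 is MIDI 59 + 11 = 70 (Bb4). On the A4 string (open MIDI 69), that pitch is 70 − 69 = fret 1.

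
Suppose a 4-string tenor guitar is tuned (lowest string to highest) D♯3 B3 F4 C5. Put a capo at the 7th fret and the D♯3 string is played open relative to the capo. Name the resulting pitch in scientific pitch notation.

The capo raises the open D♯3 by 7 semitones to A♯3; fretting 0 more gives D♯3 + 7 + 0 = D♯3 + 7 semitones = A♯3.

A♯3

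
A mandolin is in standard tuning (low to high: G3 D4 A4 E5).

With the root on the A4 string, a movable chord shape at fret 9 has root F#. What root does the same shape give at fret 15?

C

Moving from fret 9 to fret 15 shifts the root by 6 semitones.
F# up 6 semitones is C.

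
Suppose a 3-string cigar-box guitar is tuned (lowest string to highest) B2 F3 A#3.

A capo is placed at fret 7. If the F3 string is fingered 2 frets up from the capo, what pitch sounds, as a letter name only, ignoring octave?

The capo raises the open F3 by 7 semitones to C4; fretting 2 more gives F3 + 7 + 2 = F3 + 9 semitones, landing on D.

D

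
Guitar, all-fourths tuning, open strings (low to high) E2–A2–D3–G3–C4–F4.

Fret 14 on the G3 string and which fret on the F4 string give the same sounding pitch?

4

Fret 14 on G3 is MIDI 55 + 14 = 69 (A4). On the F4 string (open MIDI 65), that pitch is 69 − 65 = fret 4.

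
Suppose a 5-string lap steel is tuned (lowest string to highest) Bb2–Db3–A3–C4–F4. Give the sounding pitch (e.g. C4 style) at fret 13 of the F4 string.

Gb5

F4 is MIDI 65. Adding 13 gives 78, which is Gb5.
(Equivalently spelled F#5.)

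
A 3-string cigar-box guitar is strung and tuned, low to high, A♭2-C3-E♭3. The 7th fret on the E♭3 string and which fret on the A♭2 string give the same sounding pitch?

E♭3 at fret 7 is E♭3 + 7 semitones = B♭3.
The open A♭2 string is 7 semitones below the open E♭3, so the same pitch on the A♭2 string lies at fret 7 + 7 = 14.

14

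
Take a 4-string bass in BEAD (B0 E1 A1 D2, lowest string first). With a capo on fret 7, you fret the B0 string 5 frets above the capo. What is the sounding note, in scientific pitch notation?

The capo raises the open B0 by 7 semitones to F#1; fretting 5 more gives B0 + 7 + 5 = B0 + 12 semitones = B1.

B1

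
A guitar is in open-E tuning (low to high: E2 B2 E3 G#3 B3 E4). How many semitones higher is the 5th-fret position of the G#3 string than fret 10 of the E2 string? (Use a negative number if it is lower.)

11 semitones

G#3 at fret 5 → C#4 (MIDI 61); E2 at fret 10 → D3 (MIDI 50).
61 − 50 = 11, so the two pitches are 11 semitones apart.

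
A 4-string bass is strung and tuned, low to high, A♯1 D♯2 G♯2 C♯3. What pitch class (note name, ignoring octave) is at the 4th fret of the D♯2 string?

The open D♯2 string plus 4 semitones: D#–E–F–F#–G.

G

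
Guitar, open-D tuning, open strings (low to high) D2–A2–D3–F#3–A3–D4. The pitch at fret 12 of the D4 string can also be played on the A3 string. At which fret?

17

D4 at fret 12 is D4 + 12 semitones = D5.
The open A3 string is 5 semitones below the open D4, so the same pitch on the A3 string lies at fret 12 + 5 = 17.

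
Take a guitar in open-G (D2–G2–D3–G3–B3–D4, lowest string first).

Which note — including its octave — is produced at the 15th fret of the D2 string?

D2 is MIDI 38. Adding 15 gives 53, which is F3.

F3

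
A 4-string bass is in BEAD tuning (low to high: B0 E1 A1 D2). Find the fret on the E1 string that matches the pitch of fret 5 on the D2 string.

15

D2 at fret 5 is D2 + 5 semitones = G2.
The open E1 string is 10 semitones below the open D2, so the same pitch on the E1 string lies at fret 5 + 10 = 15.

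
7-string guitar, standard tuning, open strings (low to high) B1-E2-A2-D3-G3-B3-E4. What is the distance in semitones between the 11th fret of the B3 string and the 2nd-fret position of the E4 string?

4 semitones

B3 at fret 11 → A#4 (MIDI 70); E4 at fret 2 → F#4 (MIDI 66).
70 − 66 = 4, so the two pitches are 4 semitones apart, with A#4 the higher.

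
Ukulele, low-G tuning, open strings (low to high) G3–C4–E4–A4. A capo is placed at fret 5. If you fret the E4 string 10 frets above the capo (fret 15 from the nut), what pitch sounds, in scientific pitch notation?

The capo raises the open E4 by 5 semitones to A4; fretting 10 more gives E4 + 5 + 10 = E4 + 15 semitones = G5.

G5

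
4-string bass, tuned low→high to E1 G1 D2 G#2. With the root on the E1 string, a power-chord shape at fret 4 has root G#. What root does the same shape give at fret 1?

F

Moving from fret 4 to fret 1 shifts the root by -3 semitones.
G# down 3 semitones is F.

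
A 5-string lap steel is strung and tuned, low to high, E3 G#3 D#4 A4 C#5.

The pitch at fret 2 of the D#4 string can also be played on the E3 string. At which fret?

Fret 2 on D#4 is MIDI 63 + 2 = 65 (F4). On the E3 string (open MIDI 52), that pitch is 65 − 52 = fret 13.

13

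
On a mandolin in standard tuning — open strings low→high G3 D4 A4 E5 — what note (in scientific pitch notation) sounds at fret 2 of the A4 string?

B4

A4 is MIDI 69. Adding 2 gives 71, which is B4.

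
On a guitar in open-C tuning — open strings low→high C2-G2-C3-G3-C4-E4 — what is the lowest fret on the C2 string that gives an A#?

From C2, count semitones up the chromatic scale until reaching A#: C–C#–D–D#–…–G#–A–A# — 10 steps.

10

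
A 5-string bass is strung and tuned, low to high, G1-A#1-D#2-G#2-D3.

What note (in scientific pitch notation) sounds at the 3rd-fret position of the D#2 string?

F#2

Each fret is one semitone, so D#2 + 3 = F#2.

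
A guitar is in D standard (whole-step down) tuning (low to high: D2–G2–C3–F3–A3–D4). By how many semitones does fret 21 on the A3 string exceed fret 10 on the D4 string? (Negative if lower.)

6 semitones

A3 at fret 21 → F♯5 (MIDI 78); D4 at fret 10 → C5 (MIDI 72).
78 − 72 = 6, so the two pitches are 6 semitones apart.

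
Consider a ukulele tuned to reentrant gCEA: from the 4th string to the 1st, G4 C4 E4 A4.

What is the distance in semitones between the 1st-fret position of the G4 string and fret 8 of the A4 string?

G4 at fret 1 → G#4 (MIDI 68); A4 at fret 8 → F5 (MIDI 77).
68 − 77 = -9, so the two pitches are 9 semitones apart, with F5 the higher.

9 semitones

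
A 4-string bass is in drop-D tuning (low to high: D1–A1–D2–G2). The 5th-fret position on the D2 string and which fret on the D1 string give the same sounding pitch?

17

D2 at fret 5 is D2 + 5 semitones = G2.
The open D1 string is 12 semitones below the open D2, so the same pitch on the D1 string lies at fret 5 + 12 = 17.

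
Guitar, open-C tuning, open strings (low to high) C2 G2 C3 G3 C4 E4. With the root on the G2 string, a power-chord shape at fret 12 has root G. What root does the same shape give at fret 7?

D

Moving from fret 12 to fret 7 shifts the root by -5 semitones.
G down 5 semitones is D.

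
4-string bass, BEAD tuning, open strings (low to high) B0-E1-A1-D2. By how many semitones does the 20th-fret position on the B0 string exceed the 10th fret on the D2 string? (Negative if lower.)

-5 semitones

B0 at fret 20 → G2 (MIDI 43); D2 at fret 10 → C3 (MIDI 48).
43 − 48 = -5, so the two pitches are 5 semitones apart.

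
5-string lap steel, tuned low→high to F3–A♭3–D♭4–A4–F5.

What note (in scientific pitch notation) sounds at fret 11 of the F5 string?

E6

The open F5 string plus 11 semitones: F–Gb–G–Ab–…–D–Eb–E.
The walk passes from B into C once, so the octave number goes from 5 to 6.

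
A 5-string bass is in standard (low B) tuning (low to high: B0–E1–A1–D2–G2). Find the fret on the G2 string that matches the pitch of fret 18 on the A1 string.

8

A1 at fret 18 is A1 + 18 semitones = D#3.
The open G2 string is 10 semitones above the open A1, so the same pitch on the G2 string lies at fret 18 − 10 = 8.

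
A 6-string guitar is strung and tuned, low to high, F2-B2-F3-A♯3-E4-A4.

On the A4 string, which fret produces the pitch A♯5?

A♯5 is 13 semitones above the open A4 (A–A#–B–C–…–G#–A–A#), so it sits at fret 13.

13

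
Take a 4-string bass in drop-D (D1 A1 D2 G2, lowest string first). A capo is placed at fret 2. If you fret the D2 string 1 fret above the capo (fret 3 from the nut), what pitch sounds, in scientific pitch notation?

The capo raises the open D2 by 2 semitones to E2; fretting 1 more gives D2 + 2 + 1 = D2 + 3 semitones = F2.

F2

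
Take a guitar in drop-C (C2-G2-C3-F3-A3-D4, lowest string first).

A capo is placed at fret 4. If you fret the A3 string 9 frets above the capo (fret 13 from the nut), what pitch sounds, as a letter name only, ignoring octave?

A♯

The capo raises the open A3 by 4 semitones to C♯4; fretting 9 more gives A3 + 4 + 9 = A3 + 13 semitones, landing on A♯.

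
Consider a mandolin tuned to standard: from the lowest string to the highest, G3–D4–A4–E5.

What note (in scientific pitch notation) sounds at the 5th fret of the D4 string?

G4

Each fret is one semitone, so D4 + 5 = G4.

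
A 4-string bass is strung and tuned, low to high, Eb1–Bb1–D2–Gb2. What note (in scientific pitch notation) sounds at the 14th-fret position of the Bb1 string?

Bb1 is MIDI 34. Adding 14 gives 48, which is C3.

C3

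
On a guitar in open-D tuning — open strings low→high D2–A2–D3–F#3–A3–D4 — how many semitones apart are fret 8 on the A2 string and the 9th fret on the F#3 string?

10 semitones

A2 at fret 8 → F3 (MIDI 53); F#3 at fret 9 → D#4 (MIDI 63).
53 − 63 = -10, so the two pitches are 10 semitones apart, with D#4 the higher.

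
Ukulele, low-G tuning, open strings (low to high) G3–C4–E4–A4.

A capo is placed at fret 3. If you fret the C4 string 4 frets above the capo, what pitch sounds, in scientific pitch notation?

The capo raises the open C4 by 3 semitones to D#4; fretting 4 more gives C4 + 3 + 4 = C4 + 7 semitones = G4.

G4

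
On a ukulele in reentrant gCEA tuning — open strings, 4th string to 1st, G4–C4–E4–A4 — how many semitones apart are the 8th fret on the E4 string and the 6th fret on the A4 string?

E4 at fret 8 → C5 (MIDI 72); A4 at fret 6 → D#5 (MIDI 75).
72 − 75 = -3, so the two pitches are 3 semitones apart, with D#5 the higher.

3 semitones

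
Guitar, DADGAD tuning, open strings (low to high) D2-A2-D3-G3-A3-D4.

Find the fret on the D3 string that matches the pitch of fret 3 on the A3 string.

Fret 3 on A3 is MIDI 57 + 3 = 60 (C4). On the D3 string (open MIDI 50), that pitch is 60 − 50 = fret 10.

10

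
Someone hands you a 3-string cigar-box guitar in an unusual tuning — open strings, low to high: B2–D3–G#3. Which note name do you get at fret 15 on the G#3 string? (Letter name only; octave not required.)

B

Each fret is one semitone, so G#3 + 15 = B.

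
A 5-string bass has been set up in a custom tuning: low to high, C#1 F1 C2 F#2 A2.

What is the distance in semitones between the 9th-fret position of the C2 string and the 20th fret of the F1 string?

C2 at fret 9 → A2 (MIDI 45); F1 at fret 20 → C#3 (MIDI 49).
45 − 49 = -4, so the two pitches are 4 semitones apart, with C#3 the higher.

4 semitones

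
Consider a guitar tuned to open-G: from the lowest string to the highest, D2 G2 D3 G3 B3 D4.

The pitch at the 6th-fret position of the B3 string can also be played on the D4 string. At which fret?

Fret 6 on B3 is MIDI 59 + 6 = 65 (F4). On the D4 string (open MIDI 62), that pitch is 65 − 62 = fret 3.

3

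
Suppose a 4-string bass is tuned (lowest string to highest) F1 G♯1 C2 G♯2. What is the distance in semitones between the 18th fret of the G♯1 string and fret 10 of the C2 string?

G♯1 at fret 18 → D3 (MIDI 50); C2 at fret 10 → A♯2 (MIDI 46).
50 − 46 = 4, so the two pitches are 4 semitones apart, with D3 the higher.

4 semitones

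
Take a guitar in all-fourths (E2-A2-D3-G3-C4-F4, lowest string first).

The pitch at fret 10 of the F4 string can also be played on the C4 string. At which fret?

F4 at fret 10 is F4 + 10 semitones = D♯5.
The open C4 string is 5 semitones below the open F4, so the same pitch on the C4 string lies at fret 10 + 5 = 15.

15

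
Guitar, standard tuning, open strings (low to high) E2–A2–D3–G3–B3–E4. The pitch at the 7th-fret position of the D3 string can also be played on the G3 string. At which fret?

2

D3 at fret 7 is D3 + 7 semitones = A3.
The open G3 string is 5 semitones above the open D3, so the same pitch on the G3 string lies at fret 7 − 5 = 2.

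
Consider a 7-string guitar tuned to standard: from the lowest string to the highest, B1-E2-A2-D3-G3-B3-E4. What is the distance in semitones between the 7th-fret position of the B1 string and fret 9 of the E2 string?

7 semitones

B1 at fret 7 → F#2 (MIDI 42); E2 at fret 9 → C#3 (MIDI 49).
42 − 49 = -7, so the two pitches are 7 semitones apart, with C#3 the higher.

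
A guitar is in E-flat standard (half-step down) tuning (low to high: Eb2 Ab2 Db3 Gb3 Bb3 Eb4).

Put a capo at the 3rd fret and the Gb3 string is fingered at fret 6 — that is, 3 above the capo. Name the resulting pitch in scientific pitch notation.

The capo raises the open Gb3 by 3 semitones to A3; fretting 3 more gives Gb3 + 3 + 3 = Gb3 + 6 semitones = C4.

C4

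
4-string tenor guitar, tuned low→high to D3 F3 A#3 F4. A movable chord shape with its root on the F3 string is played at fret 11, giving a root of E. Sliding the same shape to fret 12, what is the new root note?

F

Moving from fret 11 to fret 12 shifts the root by 1 semitone.
E up 1 semitone is F.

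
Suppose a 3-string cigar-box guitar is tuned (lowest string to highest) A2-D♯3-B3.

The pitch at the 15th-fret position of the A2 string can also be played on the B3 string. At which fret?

1

Fret 15 on A2 is MIDI 45 + 15 = 60 (C4). On the B3 string (open MIDI 59), that pitch is 60 − 59 = fret 1.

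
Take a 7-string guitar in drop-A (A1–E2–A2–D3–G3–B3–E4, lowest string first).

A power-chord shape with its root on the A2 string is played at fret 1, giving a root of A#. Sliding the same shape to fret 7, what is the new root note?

E

Moving from fret 1 to fret 7 shifts the root by 6 semitones.
A# up 6 semitones is E.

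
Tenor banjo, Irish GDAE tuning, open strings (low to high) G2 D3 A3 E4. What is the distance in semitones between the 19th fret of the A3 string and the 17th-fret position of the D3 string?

9 semitones

A3 at fret 19 → E5 (MIDI 76); D3 at fret 17 → G4 (MIDI 67).
76 − 67 = 9, so the two pitches are 9 semitones apart, with E5 the higher.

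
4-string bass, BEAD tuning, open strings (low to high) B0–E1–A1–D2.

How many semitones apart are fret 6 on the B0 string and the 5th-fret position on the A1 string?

B0 at fret 6 → F1 (MIDI 29); A1 at fret 5 → D2 (MIDI 38).
29 − 38 = -9, so the two pitches are 9 semitones apart, with D2 the higher.

9 semitones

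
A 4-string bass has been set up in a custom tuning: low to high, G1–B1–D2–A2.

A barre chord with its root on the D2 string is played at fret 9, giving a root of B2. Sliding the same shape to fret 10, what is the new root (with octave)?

Moving from fret 9 to fret 10 shifts the root by 1 semitone.
B2 up 1 semitone is C3.

C3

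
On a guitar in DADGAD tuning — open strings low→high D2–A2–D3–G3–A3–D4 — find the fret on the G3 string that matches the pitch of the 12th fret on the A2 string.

A2 at fret 12 is A2 + 12 semitones = A3.
The open G3 string is 10 semitones above the open A2, so the same pitch on the G3 string lies at fret 12 − 10 = 2.

2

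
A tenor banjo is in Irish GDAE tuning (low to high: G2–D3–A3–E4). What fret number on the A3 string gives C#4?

C#4 is 4 semitones above the open A3 (A–A#–B–C–C#), so it sits at fret 4.

4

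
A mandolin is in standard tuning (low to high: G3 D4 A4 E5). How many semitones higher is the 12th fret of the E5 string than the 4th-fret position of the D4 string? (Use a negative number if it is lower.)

22 semitones

E5 at fret 12 → E6 (MIDI 88); D4 at fret 4 → F#4 (MIDI 66).
88 − 66 = 22, so the two pitches are 22 semitones apart.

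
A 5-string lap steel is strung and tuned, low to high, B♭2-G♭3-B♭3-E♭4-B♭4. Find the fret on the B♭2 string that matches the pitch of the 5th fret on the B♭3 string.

17

Fret 5 on B♭3 is MIDI 58 + 5 = 63 (E♭4). On the B♭2 string (open MIDI 46), that pitch is 63 − 46 = fret 17.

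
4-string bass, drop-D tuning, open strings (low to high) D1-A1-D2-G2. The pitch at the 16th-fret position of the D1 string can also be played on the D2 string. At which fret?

Fret 16 on D1 is MIDI 26 + 16 = 42 (F♯2). On the D2 string (open MIDI 38), that pitch is 42 − 38 = fret 4.

4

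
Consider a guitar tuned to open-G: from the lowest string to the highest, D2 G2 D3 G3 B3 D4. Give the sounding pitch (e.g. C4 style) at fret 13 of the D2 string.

Each fret is one semitone, so D2 + 13 = D#3.
(Equivalently spelled Eb3.)

D#3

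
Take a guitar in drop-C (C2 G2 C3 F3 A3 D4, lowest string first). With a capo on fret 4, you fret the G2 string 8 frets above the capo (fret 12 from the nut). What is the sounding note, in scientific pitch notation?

The capo raises the open G2 by 4 semitones to B2; fretting 8 more gives G2 + 4 + 8 = G2 + 12 semitones = G3.

G3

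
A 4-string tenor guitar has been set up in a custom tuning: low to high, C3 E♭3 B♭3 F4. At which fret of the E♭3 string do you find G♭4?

15

G♭4 is 15 semitones above the open E♭3 (Eb–E–F–Gb–…–E–F–Gb), so it sits at fret 15.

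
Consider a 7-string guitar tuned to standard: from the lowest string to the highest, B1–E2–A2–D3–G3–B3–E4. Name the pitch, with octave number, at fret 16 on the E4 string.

Each fret is one semitone, so E4 + 16 = G♯5.

G♯5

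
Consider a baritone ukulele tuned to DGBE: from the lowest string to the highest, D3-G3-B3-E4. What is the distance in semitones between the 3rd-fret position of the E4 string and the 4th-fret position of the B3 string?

4 semitones

E4 at fret 3 → G4 (MIDI 67); B3 at fret 4 → D#4 (MIDI 63).
67 − 63 = 4, so the two pitches are 4 semitones apart, with G4 the higher.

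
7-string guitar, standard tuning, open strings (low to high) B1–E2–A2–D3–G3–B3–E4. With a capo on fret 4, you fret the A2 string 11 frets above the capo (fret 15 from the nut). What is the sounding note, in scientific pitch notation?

The capo raises the open A2 by 4 semitones to C♯3; fretting 11 more gives A2 + 4 + 11 = A2 + 15 semitones = C4.

C4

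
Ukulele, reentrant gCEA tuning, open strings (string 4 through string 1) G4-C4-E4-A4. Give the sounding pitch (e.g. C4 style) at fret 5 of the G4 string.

C5

Each fret is one semitone, so G4 + 5 = C5.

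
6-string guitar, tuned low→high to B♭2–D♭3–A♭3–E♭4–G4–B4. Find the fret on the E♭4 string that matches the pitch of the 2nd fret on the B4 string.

B4 at fret 2 is B4 + 2 semitones = D♭5.
The open E♭4 string is 8 semitones below the open B4, so the same pitch on the E♭4 string lies at fret 2 + 8 = 10.

10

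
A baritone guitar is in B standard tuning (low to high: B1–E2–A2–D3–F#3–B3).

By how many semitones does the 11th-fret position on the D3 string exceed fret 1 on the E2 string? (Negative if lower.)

20 semitones

D3 at fret 11 → C#4 (MIDI 61); E2 at fret 1 → F2 (MIDI 41).
61 − 41 = 20, so the two pitches are 20 semitones apart.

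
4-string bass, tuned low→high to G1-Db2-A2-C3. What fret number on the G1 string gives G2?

12

G2 is 12 semitones above the open G1 (G–Ab–A–Bb–…–F–Gb–G), so it sits at fret 12.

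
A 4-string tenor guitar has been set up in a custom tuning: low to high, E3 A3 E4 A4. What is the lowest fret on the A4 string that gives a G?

From A4, count semitones up the chromatic scale until reaching G: A–A#–B–C–…–F–F#–G — 10 steps.

10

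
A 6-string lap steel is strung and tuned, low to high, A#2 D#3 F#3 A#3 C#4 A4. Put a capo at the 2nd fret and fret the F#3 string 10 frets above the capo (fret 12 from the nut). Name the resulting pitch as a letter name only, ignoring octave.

The capo raises the open F#3 by 2 semitones to G#3; fretting 10 more gives F#3 + 2 + 10 = F#3 + 12 semitones, landing on F#.

F#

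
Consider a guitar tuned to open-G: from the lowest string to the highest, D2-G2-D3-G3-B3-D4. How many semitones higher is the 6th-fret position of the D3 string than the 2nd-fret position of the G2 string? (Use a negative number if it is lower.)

D3 at fret 6 → G#3 (MIDI 56); G2 at fret 2 → A2 (MIDI 45).
56 − 45 = 11, so the two pitches are 11 semitones apart.

11 semitones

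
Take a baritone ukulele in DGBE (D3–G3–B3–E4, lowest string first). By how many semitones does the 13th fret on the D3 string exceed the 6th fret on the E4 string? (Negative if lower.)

D3 at fret 13 → D♯4 (MIDI 63); E4 at fret 6 → A♯4 (MIDI 70).
63 − 70 = -7, so the two pitches are 7 semitones apart.

-7 semitones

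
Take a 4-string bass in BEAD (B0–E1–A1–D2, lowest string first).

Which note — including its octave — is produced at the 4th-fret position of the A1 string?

C#2

The open A1 string plus 4 semitones: A–A#–B–C–C#.
The walk passes from B into C once, so the octave number goes from 1 to 2.
(Equivalently spelled Db2.)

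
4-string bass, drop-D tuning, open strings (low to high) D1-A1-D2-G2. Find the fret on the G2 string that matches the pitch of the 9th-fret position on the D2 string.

D2 at fret 9 is D2 + 9 semitones = B2.
The open G2 string is 5 semitones above the open D2, so the same pitch on the G2 string lies at fret 9 − 5 = 4.

4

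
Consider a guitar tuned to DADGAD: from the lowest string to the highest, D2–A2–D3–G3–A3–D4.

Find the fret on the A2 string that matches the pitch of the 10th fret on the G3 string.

20

Fret 10 on G3 is MIDI 55 + 10 = 65 (F4). On the A2 string (open MIDI 45), that pitch is 65 − 45 = fret 20.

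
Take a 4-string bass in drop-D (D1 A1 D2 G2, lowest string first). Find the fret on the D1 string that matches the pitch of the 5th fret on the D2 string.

Fret 5 on D2 is MIDI 38 + 5 = 43 (G2). On the D1 string (open MIDI 26), that pitch is 43 − 26 = fret 17.

17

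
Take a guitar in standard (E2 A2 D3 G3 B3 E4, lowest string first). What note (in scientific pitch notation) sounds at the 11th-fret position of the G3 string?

The open G3 string plus 11 semitones: G–G#–A–A#–…–E–F–F#.
The walk passes from B into C once, so the octave number goes from 3 to 4.
(Equivalently spelled Gb4.)

F#4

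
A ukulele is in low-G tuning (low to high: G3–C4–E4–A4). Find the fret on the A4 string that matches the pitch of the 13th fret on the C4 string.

C4 at fret 13 is C4 + 13 semitones = C#5.
The open A4 string is 9 semitones above the open C4, so the same pitch on the A4 string lies at fret 13 − 9 = 4.

4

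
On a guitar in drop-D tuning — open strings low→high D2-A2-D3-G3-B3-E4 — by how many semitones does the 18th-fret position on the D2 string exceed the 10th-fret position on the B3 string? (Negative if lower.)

D2 at fret 18 → G#3 (MIDI 56); B3 at fret 10 → A4 (MIDI 69).
56 − 69 = -13, so the two pitches are 13 semitones apart.

-13 semitones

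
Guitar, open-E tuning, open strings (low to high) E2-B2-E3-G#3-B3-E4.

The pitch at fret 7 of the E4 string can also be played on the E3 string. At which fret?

Fret 7 on E4 is MIDI 64 + 7 = 71 (B4). On the E3 string (open MIDI 52), that pitch is 71 − 52 = fret 19.

19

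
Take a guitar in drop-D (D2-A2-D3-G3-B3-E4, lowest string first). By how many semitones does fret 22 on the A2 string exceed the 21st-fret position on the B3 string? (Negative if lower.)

A2 at fret 22 → G4 (MIDI 67); B3 at fret 21 → G#5 (MIDI 80).
67 − 80 = -13, so the two pitches are 13 semitones apart.

-13 semitones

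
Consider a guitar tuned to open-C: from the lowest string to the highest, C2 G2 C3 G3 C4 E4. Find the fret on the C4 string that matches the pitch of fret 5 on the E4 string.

Fret 5 on E4 is MIDI 64 + 5 = 69 (A4). On the C4 string (open MIDI 60), that pitch is 69 − 60 = fret 9.

9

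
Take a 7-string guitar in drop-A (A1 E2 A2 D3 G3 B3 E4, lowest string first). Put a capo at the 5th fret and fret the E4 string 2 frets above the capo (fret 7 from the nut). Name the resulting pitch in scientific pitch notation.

The capo raises the open E4 by 5 semitones to A4; fretting 2 more gives E4 + 5 + 2 = E4 + 7 semitones = B4.

B4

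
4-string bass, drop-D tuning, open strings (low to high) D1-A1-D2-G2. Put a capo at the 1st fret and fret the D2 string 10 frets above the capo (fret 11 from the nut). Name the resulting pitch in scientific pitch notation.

C#3

The capo raises the open D2 by 1 semitone to D#2; fretting 10 more gives D2 + 1 + 10 = D2 + 11 semitones = C#3.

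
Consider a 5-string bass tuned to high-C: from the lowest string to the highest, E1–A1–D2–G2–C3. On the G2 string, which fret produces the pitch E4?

21

E4 is 21 semitones above the open G2 (G–G#–A–A#–…–D–D#–E), so it sits at fret 21.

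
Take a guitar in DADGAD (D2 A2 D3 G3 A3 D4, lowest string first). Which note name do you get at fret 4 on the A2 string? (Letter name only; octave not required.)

Each fret is one semitone, so A2 + 4 = C#.
(Equivalently spelled Db.)

C#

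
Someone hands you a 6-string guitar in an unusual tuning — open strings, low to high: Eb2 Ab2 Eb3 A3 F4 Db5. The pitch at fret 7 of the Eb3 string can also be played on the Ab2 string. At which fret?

Eb3 at fret 7 is Eb3 + 7 semitones = Bb3.
The open Ab2 string is 7 semitones below the open Eb3, so the same pitch on the Ab2 string lies at fret 7 + 7 = 14.

14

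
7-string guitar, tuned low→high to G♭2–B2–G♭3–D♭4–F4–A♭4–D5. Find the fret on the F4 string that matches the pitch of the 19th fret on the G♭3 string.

8

G♭3 at fret 19 is G♭3 + 19 semitones = D♭5.
The open F4 string is 11 semitones above the open G♭3, so the same pitch on the F4 string lies at fret 19 − 11 = 8.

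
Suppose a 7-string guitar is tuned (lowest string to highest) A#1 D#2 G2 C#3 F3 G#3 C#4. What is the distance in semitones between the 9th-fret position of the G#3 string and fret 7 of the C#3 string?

G#3 at fret 9 → F4 (MIDI 65); C#3 at fret 7 → G#3 (MIDI 56).
65 − 56 = 9, so the two pitches are 9 semitones apart, with F4 the higher.

9 semitones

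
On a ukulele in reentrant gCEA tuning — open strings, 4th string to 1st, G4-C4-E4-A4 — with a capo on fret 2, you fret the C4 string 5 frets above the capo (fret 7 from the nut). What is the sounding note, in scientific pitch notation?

G4

The capo raises the open C4 by 2 semitones to D4; fretting 5 more gives C4 + 2 + 5 = C4 + 7 semitones = G4.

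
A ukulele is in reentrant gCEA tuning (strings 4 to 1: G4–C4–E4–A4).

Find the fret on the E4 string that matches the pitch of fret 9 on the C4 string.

5

Fret 9 on C4 is MIDI 60 + 9 = 69 (A4). On the E4 string (open MIDI 64), that pitch is 69 − 64 = fret 5.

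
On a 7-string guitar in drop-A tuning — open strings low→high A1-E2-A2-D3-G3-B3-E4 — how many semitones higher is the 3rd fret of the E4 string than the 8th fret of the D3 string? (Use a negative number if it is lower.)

9 semitones

E4 at fret 3 → G4 (MIDI 67); D3 at fret 8 → A#3 (MIDI 58).
67 − 58 = 9, so the two pitches are 9 semitones apart.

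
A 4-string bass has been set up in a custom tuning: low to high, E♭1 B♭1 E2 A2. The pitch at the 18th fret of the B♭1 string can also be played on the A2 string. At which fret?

B♭1 at fret 18 is B♭1 + 18 semitones = E3.
The open A2 string is 11 semitones above the open B♭1, so the same pitch on the A2 string lies at fret 18 − 11 = 7.

7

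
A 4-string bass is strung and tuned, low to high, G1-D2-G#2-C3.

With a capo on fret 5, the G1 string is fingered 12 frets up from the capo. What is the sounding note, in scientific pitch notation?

C3

The capo raises the open G1 by 5 semitones to C2; fretting 12 more gives G1 + 5 + 12 = G1 + 17 semitones = C3.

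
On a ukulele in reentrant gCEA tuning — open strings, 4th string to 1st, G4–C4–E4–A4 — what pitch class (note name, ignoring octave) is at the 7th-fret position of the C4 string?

G

The open C4 string plus 7 semitones: C–C#–D–D#–E–F–F#–G.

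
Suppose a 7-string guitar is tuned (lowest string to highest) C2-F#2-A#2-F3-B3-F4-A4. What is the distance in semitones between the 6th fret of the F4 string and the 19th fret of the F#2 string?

10 semitones

F4 at fret 6 → B4 (MIDI 71); F#2 at fret 19 → C#4 (MIDI 61).
71 − 61 = 10, so the two pitches are 10 semitones apart, with B4 the higher.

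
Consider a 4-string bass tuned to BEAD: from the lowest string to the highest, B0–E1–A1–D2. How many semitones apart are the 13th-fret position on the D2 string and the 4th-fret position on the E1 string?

D2 at fret 13 → D♯3 (MIDI 51); E1 at fret 4 → G♯1 (MIDI 32).
51 − 32 = 19, so the two pitches are 19 semitones apart, with D♯3 the higher.

19 semitones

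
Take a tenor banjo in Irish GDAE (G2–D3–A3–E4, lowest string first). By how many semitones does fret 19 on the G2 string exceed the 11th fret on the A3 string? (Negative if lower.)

G2 at fret 19 → D4 (MIDI 62); A3 at fret 11 → G#4 (MIDI 68).
62 − 68 = -6, so the two pitches are 6 semitones apart.

-6 semitones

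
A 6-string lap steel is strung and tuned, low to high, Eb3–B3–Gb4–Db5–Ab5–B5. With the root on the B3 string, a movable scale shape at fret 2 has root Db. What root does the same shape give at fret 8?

Moving from fret 2 to fret 8 shifts the root by 6 semitones.
Db up 6 semitones is G.

G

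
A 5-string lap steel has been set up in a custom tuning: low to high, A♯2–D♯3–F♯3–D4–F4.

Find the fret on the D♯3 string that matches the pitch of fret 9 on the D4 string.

Fret 9 on D4 is MIDI 62 + 9 = 71 (B4). On the D♯3 string (open MIDI 51), that pitch is 71 − 51 = fret 20.

20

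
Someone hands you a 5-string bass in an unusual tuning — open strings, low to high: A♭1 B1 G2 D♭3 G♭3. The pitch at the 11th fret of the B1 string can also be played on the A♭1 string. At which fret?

14

Fret 11 on B1 is MIDI 35 + 11 = 46 (B♭2). On the A♭1 string (open MIDI 32), that pitch is 46 − 32 = fret 14.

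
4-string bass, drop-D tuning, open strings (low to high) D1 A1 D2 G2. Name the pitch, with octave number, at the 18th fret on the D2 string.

G#3

Each fret is one semitone, so D2 + 18 = G#3.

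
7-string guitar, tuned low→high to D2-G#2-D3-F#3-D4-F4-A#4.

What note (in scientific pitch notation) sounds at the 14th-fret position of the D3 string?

E4

Each fret is one semitone, so D3 + 14 = E4.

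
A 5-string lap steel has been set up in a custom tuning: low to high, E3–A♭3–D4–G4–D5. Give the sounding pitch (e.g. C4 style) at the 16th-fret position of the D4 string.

G♭5

D4 is MIDI 62. Adding 16 gives 78, which is G♭5.
(Equivalently spelled F♯5.)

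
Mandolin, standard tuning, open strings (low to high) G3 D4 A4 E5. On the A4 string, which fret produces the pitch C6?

C6 is 15 semitones above the open A4 (A–A#–B–C–…–A#–B–C), so it sits at fret 15.

15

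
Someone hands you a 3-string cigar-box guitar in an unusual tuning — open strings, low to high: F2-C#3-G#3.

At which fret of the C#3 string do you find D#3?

D#3 is 2 semitones above the open C#3 (C#–D–D#), so it sits at fret 2.

2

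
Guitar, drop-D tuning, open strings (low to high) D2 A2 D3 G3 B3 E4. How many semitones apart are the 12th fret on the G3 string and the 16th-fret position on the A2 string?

G3 at fret 12 → G4 (MIDI 67); A2 at fret 16 → C♯4 (MIDI 61).
67 − 61 = 6, so the two pitches are 6 semitones apart, with G4 the higher.

6 semitones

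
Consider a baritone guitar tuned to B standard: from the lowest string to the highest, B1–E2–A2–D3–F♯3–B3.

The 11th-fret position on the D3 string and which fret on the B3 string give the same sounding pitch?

2

D3 at fret 11 is D3 + 11 semitones = C♯4.
The open B3 string is 9 semitones above the open D3, so the same pitch on the B3 string lies at fret 11 − 9 = 2.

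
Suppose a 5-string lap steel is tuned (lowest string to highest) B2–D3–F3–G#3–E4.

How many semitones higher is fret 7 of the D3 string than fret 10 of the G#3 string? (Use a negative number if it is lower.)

D3 at fret 7 → A3 (MIDI 57); G#3 at fret 10 → F#4 (MIDI 66).
57 − 66 = -9, so the two pitches are 9 semitones apart.

-9 semitones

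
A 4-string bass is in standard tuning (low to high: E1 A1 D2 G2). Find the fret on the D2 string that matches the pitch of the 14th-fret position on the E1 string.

Fret 14 on E1 is MIDI 28 + 14 = 42 (F#2). On the D2 string (open MIDI 38), that pitch is 42 − 38 = fret 4.

4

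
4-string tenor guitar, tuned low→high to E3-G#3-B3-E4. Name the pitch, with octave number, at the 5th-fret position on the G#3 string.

G#3 is MIDI 56. Adding 5 gives 61, which is C#4.

C#4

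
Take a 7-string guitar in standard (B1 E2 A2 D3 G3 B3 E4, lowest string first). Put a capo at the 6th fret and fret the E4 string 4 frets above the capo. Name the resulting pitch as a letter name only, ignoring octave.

The capo raises the open E4 by 6 semitones to A♯4; fretting 4 more gives E4 + 6 + 4 = E4 + 10 semitones, landing on D.

D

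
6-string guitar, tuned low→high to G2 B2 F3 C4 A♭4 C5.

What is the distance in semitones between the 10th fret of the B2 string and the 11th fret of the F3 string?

7 semitones

B2 at fret 10 → A3 (MIDI 57); F3 at fret 11 → E4 (MIDI 64).
57 − 64 = -7, so the two pitches are 7 semitones apart, with E4 the higher.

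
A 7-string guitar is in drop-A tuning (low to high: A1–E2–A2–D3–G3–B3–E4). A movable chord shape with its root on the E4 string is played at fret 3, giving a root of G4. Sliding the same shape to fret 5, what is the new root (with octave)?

A4

Moving from fret 3 to fret 5 shifts the root by 2 semitones.
G4 up 2 semitones is A4.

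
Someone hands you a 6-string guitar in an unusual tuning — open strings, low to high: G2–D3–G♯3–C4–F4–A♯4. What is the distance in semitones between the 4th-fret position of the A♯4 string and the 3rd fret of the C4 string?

A♯4 at fret 4 → D5 (MIDI 74); C4 at fret 3 → D♯4 (MIDI 63).
74 − 63 = 11, so the two pitches are 11 semitones apart, with D5 the higher.

11 semitones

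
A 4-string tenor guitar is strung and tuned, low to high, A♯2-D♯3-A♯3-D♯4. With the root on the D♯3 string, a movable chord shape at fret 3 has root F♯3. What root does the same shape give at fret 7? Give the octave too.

Moving from fret 3 to fret 7 shifts the root by 4 semitones.
F♯3 up 4 semitones is A♯3.

A♯3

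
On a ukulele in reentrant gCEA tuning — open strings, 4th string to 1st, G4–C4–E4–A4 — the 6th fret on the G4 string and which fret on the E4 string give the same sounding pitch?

9

Fret 6 on G4 is MIDI 67 + 6 = 73 (C♯5). On the E4 string (open MIDI 64), that pitch is 73 − 64 = fret 9.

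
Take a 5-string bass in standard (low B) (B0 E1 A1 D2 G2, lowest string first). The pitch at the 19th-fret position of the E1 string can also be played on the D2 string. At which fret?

E1 at fret 19 is E1 + 19 semitones = B2.
The open D2 string is 10 semitones above the open E1, so the same pitch on the D2 string lies at fret 19 − 10 = 9.

9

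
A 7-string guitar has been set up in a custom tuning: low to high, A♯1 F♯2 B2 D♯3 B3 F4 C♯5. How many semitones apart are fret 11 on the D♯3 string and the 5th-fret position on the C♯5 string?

D♯3 at fret 11 → D4 (MIDI 62); C♯5 at fret 5 → F♯5 (MIDI 78).
62 − 78 = -16, so the two pitches are 16 semitones apart, with F♯5 the higher.

16 semitones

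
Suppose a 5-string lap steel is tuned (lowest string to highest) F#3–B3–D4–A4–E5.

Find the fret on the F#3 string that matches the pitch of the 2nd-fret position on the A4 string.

Fret 2 on A4 is MIDI 69 + 2 = 71 (B4). On the F#3 string (open MIDI 54), that pitch is 71 − 54 = fret 17.

17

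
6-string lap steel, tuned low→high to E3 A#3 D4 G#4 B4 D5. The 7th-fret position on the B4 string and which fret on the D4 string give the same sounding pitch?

Fret 7 on B4 is MIDI 71 + 7 = 78 (F#5). On the D4 string (open MIDI 62), that pitch is 78 − 62 = fret 16.

16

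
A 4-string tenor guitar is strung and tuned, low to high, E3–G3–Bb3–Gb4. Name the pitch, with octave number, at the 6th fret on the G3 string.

Db4

The open G3 string plus 6 semitones: G–Ab–A–Bb–B–C–Db.
The walk passes from B into C once, so the octave number goes from 3 to 4.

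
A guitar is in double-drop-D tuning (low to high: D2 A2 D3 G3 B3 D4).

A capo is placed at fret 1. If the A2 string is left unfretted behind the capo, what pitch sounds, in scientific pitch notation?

The capo raises the open A2 by 1 semitone to A#2; fretting 0 more gives A2 + 1 + 0 = A2 + 1 semitone = A#2.

A#2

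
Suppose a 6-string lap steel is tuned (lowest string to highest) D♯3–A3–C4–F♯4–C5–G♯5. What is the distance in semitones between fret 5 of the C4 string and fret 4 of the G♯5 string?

19 semitones

C4 at fret 5 → F4 (MIDI 65); G♯5 at fret 4 → C6 (MIDI 84).
65 − 84 = -19, so the two pitches are 19 semitones apart, with C6 the higher.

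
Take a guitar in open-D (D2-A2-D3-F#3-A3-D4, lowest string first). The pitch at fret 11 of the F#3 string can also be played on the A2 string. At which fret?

20

Fret 11 on F#3 is MIDI 54 + 11 = 65 (F4). On the A2 string (open MIDI 45), that pitch is 65 − 45 = fret 20.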